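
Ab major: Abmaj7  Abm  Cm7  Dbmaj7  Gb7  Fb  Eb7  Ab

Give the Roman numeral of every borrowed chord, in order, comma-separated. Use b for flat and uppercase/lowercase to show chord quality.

i, bVII7, bVI

In Ab major the diatonic chords are Ab, Bbm, Cm, Db, Eb, Fm, Gdim. Abmaj7, Cm7, Dbmaj7, Eb7 and Ab are all diatonic. Abm (Ab–Cb–Eb) is not: scale degree 1 in Ab major carries Ab (I). In Ab minor the chord on that degree is Abm, so here it functions as i, borrowed from the parallel minor. But Gb7 (Gb–Bb–Db–Fb) is foreign: the diatonic vii° on degree 7 is Gdim, whereas Gb7 comes from Ab minor. It is labeled bVII7. Fb (Fb–Ab–Cb) is not: scale degree 6 in Ab major carries Fm (vi). In Ab minor the chord on that degree is Fb, so here it functions as bVI, borrowed from the parallel minor.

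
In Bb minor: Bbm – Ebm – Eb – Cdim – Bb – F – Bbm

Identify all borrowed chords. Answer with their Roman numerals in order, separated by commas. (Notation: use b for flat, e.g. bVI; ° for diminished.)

IV, I

The diatonic triads in Bb minor (with V from harmonic minor) are Bbm, Cdim, Db, Ebm, F, Gb, Ab. Bbm, Ebm, Cdim and F all belong to that set. Eb (Eb–G–Bb) doesn't fit — on degree 4 Bb minor would have Ebm (iv). Eb is the degree-4 chord of Bb major, so it is the borrowed IV. Bb (Bb–D–F) is not: scale degree 1 in Bb minor carries Bbm (i). In Bb major the chord on that degree is Bb, so here it functions as I, borrowed from the parallel major.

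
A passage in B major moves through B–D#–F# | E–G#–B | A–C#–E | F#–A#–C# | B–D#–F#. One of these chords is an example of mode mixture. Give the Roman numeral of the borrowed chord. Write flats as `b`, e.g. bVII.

B major has the diatonic set B, C#m, D#m, E, F#, G#m, A#dim. B–D#–F# = B, E–G#–B = E and F#–A#–C# = F# all belong to that set. A–C#–E doesn't fit — on degree 7 B major would have A#dim (vii°). A is the degree-7 chord of B minor, so it is the borrowed bVII.

bVII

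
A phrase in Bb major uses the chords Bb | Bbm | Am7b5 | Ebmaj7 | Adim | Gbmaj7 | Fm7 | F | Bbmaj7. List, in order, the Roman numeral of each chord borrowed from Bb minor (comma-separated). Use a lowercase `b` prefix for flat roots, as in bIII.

i, bVImaj7, v7

The diatonic triads in Bb major are Bb, Cm, Dm, Eb, F, Gm, Adim. Of the given chords, Bb, Am7b5, Ebmaj7, Adim, F and Bbmaj7 are diatonic. But Bbm (Bb–Db–F) is foreign: the diatonic I on degree 1 is Bb, whereas Bbm comes from Bb minor. It is labeled i. Gbmaj7 (Gb–Bb–Db–F) is not: scale degree 6 in Bb major carries Gm (vi). In Bb minor the chord on that degree is Gbmaj7, so here it functions as bVImaj7, borrowed from the parallel minor. Fm7 (F–Ab–C–Eb) is not: scale degree 5 in Bb major carries F (V). In Bb minor the chord on that degree is Fm7, so here it functions as v7, borrowed from the parallel minor.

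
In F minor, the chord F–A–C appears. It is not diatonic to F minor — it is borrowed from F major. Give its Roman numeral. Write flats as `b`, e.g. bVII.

The root F is the diatonic 1st degree of F minor; the borrowing shows in the chord quality. Diatonically F minor has Fm (i) on that degree; F–A–C is instead the major chord native to F major, so it takes the label I.

I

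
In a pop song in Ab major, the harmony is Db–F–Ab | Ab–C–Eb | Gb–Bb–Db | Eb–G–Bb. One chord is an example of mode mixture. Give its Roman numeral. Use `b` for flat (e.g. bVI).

Ab major has the diatonic set Ab, Bbm, Cm, Db, Eb, Fm, Gdim. Db–F–Ab = Db, Ab–C–Eb = Ab and Eb–G–Bb = Eb all belong to that set. Gb–Bb–Db doesn't fit — on degree 7 Ab major would have Gdim (vii°). Gb is the degree-7 chord of Ab minor, so it is the borrowed bVII.

bVII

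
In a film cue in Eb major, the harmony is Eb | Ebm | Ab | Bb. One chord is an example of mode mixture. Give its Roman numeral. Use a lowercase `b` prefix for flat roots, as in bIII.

i

The diatonic triads in Eb major are Eb, Fm, Gm, Ab, Bb, Cm, Ddim. Eb, Ab and Bb are all diatonic. But Ebm (Eb–Gb–Bb) is foreign: the diatonic I on degree 1 is Eb, whereas Ebm comes from Eb minor. It is labeled i.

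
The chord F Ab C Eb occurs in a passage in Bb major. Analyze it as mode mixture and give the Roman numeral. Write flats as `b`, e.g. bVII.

v7

F is scale degree 5 in Bb major. The diatonic chord on degree 5 would be F (V), but F–Ab–C–Eb is the minor-seventh chord from Bb minor. As a borrowed chord it is labeled v7.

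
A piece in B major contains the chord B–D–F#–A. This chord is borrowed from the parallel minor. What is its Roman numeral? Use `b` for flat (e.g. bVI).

i7

The root B is the diatonic 1st degree of B major; the borrowing shows in the chord quality. B–D–F#–A is a minor-seventh chord — the form found in B minor, not the diatonic I (B). Borrowed into B major it is written i7.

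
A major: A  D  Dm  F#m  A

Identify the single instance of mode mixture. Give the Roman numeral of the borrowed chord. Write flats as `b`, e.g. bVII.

In A major the diatonic chords are A, Bm, C#m, D, E, F#m, G#dim. Of the given chords, A, D and F#m are diatonic. But Dm (D–F–A) is foreign: the diatonic IV on degree 4 is D, whereas Dm comes from A minor. It is labeled iv.

iv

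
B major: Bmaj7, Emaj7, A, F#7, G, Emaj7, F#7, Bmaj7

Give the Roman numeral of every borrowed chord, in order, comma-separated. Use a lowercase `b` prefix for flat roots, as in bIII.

bVII, bVI

B major has the diatonic set B, C#m, D#m, E, F#, G#m, A#dim. Bmaj7, Emaj7 and F#7 are all diatonic. A (A–C#–E) is not: scale degree 7 in B major carries A#dim (vii°). In B minor the chord on that degree is A, so here it functions as bVII, borrowed from the parallel minor. G (G–B–D) doesn't fit — on degree 6 B major would have G#m (vi). G is the degree-6 chord of B minor, so it is the borrowed bVI.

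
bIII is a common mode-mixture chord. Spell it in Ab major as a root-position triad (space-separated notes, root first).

Scale degree 3 in Ab major is C. bIII uses the lowered form, Cb, taken from Ab minor. In Ab minor the chord on Cb is Cb–Eb–Gb.

Cb Eb Gb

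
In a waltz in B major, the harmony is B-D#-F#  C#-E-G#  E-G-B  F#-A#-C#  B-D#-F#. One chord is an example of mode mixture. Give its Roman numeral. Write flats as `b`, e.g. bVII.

iv

The diatonic triads in B major are B, C#m, D#m, E, F#, G#m, A#dim. B–D#–F# = B, C#–E–G# = C#m and F#–A#–C# = F# all belong to that set. E–G–B is not: scale degree 4 in B major carries E (IV). In B minor the chord on that degree is Em, so here it functions as iv, borrowed from the parallel minor.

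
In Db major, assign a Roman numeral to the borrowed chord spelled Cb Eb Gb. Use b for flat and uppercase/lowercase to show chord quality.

bVII

Cb is the lowered form of scale degree 7 in Db major (the diatonic degree 7 is C). Diatonically Db major has Cdim (vii°) on that degree; Cb–Eb–Gb is instead the major chord native to Db minor, so it takes the label bVII.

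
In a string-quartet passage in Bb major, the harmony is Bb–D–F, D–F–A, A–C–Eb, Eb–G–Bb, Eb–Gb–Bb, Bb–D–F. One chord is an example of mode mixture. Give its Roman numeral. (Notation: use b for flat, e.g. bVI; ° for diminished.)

The diatonic triads in Bb major are Bb, Cm, Dm, Eb, F, Gm, Adim. Of the given chords, Bb–D–F = Bb, D–F–A = Dm, A–C–Eb = Adim and Eb–G–Bb = Eb are diatonic. Eb–Gb–Bb doesn't fit — on degree 4 Bb major would have Eb (IV). Ebm is the degree-4 chord of Bb minor, so it is the borrowed iv.

iv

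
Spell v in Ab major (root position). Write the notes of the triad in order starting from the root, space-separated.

Eb Gb Bb

v is built on scale degree 5, which is Eb in both Ab major and its parallel. Stacking thirds in Ab minor on Eb gives Eb–Gb–Bb.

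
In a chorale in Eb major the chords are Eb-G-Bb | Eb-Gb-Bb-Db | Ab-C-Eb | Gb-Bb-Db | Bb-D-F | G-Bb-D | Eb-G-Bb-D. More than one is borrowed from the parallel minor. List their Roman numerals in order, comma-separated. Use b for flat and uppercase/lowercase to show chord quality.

Eb major has the diatonic set Eb, Fm, Gm, Ab, Bb, Cm, Ddim. Of the given chords, Eb–G–Bb = Eb, Ab–C–Eb = Ab, Bb–D–F = Bb, G–Bb–D = Gm and Eb–G–Bb–D = Ebmaj7 are diatonic. Eb–Gb–Bb–Db doesn't fit — on degree 1 Eb major would have Eb (I). Ebm7 is the degree-1 chord of Eb minor, so it is the borrowed i7. But Gb–Bb–Db is foreign: the diatonic iii on degree 3 is Gm, whereas Gb comes from Eb minor. It is labeled bIII.

i7, bIII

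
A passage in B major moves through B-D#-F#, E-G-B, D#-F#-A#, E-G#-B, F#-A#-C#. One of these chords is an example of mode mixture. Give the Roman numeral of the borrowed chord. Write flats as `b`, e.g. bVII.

The diatonic triads in B major are B, C#m, D#m, E, F#, G#m, A#dim. B–D#–F# = B, D#–F#–A# = D#m, E–G#–B = E and F#–A#–C# = F# all belong to that set. E–G–B is not: scale degree 4 in B major carries E (IV). In B minor the chord on that degree is Em, so here it functions as iv, borrowed from the parallel minor.

iv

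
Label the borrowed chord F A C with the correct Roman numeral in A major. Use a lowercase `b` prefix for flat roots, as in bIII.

bVI

In A major scale degree 6 is F#; F is its lowered form, from A minor. F–A–C is a major chord — the form found in A minor, not the diatonic vi (F#m). Borrowed into A major it is written bVI.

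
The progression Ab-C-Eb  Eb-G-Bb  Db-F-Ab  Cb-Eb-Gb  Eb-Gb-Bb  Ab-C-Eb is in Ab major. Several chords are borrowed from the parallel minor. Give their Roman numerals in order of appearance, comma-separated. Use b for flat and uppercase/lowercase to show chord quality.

Ab major has the diatonic set Ab, Bbm, Cm, Db, Eb, Fm, Gdim. Ab–C–Eb = Ab, Eb–G–Bb = Eb and Db–F–Ab = Db are all diatonic. But Cb–Eb–Gb is foreign: the diatonic iii on degree 3 is Cm, whereas Cb comes from Ab minor. It is labeled bIII. Eb–Gb–Bb is not: scale degree 5 in Ab major carries Eb (V). In Ab minor the chord on that degree is Ebm, so here it functions as v, borrowed from the parallel minor.

bIII, v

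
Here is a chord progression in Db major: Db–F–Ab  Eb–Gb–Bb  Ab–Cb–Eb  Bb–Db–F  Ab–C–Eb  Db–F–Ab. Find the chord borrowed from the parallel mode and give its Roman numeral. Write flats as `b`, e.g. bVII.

In Db major the diatonic chords are Db, Ebm, Fm, Gb, Ab, Bbm, Cdim. Db–F–Ab = Db, Eb–Gb–Bb = Ebm, Bb–Db–F = Bbm and Ab–C–Eb = Ab all belong to that set. Ab–Cb–Eb doesn't fit — on degree 5 Db major would have Ab (V). Abm is the degree-5 chord of Db minor, so it is the borrowed v.

v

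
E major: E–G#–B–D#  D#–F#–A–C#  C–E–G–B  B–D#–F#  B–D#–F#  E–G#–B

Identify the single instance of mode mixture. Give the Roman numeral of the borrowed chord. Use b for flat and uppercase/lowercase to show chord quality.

bVImaj7

The diatonic triads in E major are E, F#m, G#m, A, B, C#m, D#dim. Of the given chords, E–G#–B–D# = Emaj7, D#–F#–A–C# = D#m7b5, B–D#–F# = B and E–G#–B = E are diatonic. C–E–G–B is not: scale degree 6 in E major carries C#m (vi). In E minor the chord on that degree is Cmaj7, so here it functions as bVImaj7, borrowed from the parallel minor.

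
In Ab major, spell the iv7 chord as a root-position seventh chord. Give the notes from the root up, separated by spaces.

Db Fb Ab Cb

The root, Db, is scale degree 4 — the same note in Ab major and Ab minor; only the chord quality changes. Stacking thirds in Ab minor on Db gives Db–Fb–Ab–Cb.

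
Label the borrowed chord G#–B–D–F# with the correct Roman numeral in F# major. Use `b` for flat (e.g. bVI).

The root G# is the diatonic 2nd degree of F# major; the borrowing shows in the chord quality. The diatonic chord on degree 2 would be G#m (ii), but G#–B–D–F# is the half-diminished-seventh chord from F# minor. As a borrowed chord it is labeled iiø7.

iiø7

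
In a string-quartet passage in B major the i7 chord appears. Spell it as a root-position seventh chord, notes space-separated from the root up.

B D F# A

i7 is built on scale degree 1, which is B in both B major and its parallel. Stacking thirds in B minor on B gives B–D–F#–A.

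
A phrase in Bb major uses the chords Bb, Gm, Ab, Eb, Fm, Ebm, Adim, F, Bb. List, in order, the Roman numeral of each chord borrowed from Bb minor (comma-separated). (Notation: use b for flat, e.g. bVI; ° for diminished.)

In Bb major the diatonic chords are Bb, Cm, Dm, Eb, F, Gm, Adim. Bb, Gm, Eb, Adim and F all belong to that set. Ab (Ab–C–Eb) doesn't fit — on degree 7 Bb major would have Adim (vii°). Ab is the degree-7 chord of Bb minor, so it is the borrowed bVII. But Fm (F–Ab–C) is foreign: the diatonic V on degree 5 is F, whereas Fm comes from Bb minor. It is labeled v. Ebm (Eb–Gb–Bb) is not: scale degree 4 in Bb major carries Eb (IV). In Bb minor the chord on that degree is Ebm, so here it functions as iv, borrowed from the parallel minor.

bVII, v, iv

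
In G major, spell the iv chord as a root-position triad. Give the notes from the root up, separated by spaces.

The root, C, is scale degree 4 — the same note in G major and G minor; only the chord quality changes. In G minor the chord on C is C–Eb–G.

C Eb G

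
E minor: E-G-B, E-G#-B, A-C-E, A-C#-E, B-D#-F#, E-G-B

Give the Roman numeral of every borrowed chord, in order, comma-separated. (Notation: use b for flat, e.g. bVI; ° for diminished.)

In E minor (with V from harmonic minor) the diatonic chords are Em, F#dim, G, Am, B, C, D. E–G–B = Em, A–C–E = Am and B–D#–F# = B all belong to that set. E–G#–B is not: scale degree 1 in E minor carries Em (i). In E major the chord on that degree is E, so here it functions as I, borrowed from the parallel major. A–C#–E doesn't fit — on degree 4 E minor would have Am (iv). A is the degree-4 chord of E major, so it is the borrowed IV.

I, IV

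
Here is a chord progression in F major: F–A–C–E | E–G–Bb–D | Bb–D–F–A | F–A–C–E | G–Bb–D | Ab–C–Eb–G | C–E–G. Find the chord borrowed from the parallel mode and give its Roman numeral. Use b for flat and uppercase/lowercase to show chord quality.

The diatonic triads in F major are F, Gm, Am, Bb, C, Dm, Edim. F–A–C–E = Fmaj7, E–G–Bb–D = Em7b5, Bb–D–F–A = Bbmaj7, G–Bb–D = Gm and C–E–G = C are all diatonic. But Ab–C–Eb–G is foreign: the diatonic iii on degree 3 is Am, whereas Abmaj7 comes from F minor. It is labeled bIIImaj7.

bIIImaj7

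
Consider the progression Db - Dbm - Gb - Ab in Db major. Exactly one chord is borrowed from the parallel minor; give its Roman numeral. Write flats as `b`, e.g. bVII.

i

In Db major the diatonic chords are Db, Ebm, Fm, Gb, Ab, Bbm, Cdim. Of the given chords, Db, Gb and Ab are diatonic. But Dbm (Db–Fb–Ab) is foreign: the diatonic I on degree 1 is Db, whereas Dbm comes from Db minor. It is labeled i.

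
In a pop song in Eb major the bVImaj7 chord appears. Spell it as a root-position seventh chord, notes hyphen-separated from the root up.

The root of bVImaj7 is the lowered 6th degree: C becomes Cb. Stacking thirds in Eb minor on Cb gives Cb–Eb–Gb–Bb.

Cb-Eb-Gb-Bb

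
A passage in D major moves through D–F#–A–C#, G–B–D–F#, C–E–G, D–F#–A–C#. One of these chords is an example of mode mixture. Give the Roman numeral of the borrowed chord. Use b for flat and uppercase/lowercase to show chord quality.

The diatonic triads in D major are D, Em, F#m, G, A, Bm, C#dim. D–F#–A–C# = Dmaj7 and G–B–D–F# = Gmaj7 both belong to that set. C–E–G doesn't fit — on degree 7 D major would have C#dim (vii°). C is the degree-7 chord of D minor, so it is the borrowed bVII.

bVII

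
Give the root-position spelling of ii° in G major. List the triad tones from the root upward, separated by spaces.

A C Eb

The root, A, is scale degree 2 — the same note in G major and G minor; only the chord quality changes. Stacking thirds in G minor on A gives A–C–Eb.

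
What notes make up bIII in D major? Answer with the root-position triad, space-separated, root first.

F A C

bIII is built on the lowered scale degree 3. In D major degree 3 is F#; lowered it becomes F. In D minor the chord on F is F–A–C.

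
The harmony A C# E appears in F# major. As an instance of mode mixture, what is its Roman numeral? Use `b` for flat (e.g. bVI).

bIII

In F# major scale degree 3 is A#; A is its lowered form, from F# minor. A–C#–E is a major chord — the form found in F# minor, not the diatonic iii (A#m). Borrowed into F# major it is written bIII.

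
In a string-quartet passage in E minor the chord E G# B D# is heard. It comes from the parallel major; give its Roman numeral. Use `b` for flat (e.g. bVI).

Imaj7

The root E is the diatonic 1st degree of E minor; the borrowing shows in the chord quality. E–G#–B–D# is a major-seventh chord — the form found in E major, not the diatonic i (Em). Borrowed into E minor it is written Imaj7.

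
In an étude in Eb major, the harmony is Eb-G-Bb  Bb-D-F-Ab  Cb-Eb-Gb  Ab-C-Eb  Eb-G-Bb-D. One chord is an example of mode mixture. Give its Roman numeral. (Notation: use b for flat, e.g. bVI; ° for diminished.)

The diatonic triads in Eb major are Eb, Fm, Gm, Ab, Bb, Cm, Ddim. Of the given chords, Eb–G–Bb = Eb, Bb–D–F–Ab = Bb7, Ab–C–Eb = Ab and Eb–G–Bb–D = Ebmaj7 are diatonic. Cb–Eb–Gb is not: scale degree 6 in Eb major carries Cm (vi). In Eb minor the chord on that degree is Cb, so here it functions as bVI, borrowed from the parallel minor.

bVI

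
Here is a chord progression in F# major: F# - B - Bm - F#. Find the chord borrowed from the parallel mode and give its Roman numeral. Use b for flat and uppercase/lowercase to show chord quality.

The diatonic triads in F# major are F#, G#m, A#m, B, C#, D#m, E#dim. Of the given chords, F# and B are diatonic. Bm (B–D–F#) doesn't fit — on degree 4 F# major would have B (IV). Bm is the degree-4 chord of F# minor, so it is the borrowed iv.

iv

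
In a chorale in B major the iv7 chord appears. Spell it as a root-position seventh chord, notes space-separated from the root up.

E G B D

The root, E, is scale degree 4 — the same note in B major and B minor; only the chord quality changes. Stacking thirds in B minor on E gives E–G–B–D.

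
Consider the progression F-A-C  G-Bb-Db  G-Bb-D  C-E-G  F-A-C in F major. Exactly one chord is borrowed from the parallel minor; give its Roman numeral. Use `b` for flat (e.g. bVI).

ii°

The diatonic triads in F major are F, Gm, Am, Bb, C, Dm, Edim. Of the given chords, F–A–C = F, G–Bb–D = Gm and C–E–G = C are diatonic. G–Bb–Db is not: scale degree 2 in F major carries Gm (ii). In F minor the chord on that degree is Gdim, so here it functions as ii°, borrowed from the parallel minor.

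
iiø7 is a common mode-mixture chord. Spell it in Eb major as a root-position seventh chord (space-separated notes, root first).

F Ab Cb Eb

The root, F, is scale degree 2 — the same note in Eb major and Eb minor; only the chord quality changes. Building the half-diminished-seventh chord from the parallel minor on F: F–Ab–Cb–Eb.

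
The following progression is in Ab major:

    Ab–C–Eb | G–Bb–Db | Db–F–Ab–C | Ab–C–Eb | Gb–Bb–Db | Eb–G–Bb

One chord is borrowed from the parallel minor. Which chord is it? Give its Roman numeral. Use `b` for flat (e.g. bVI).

The diatonic triads in Ab major are Ab, Bbm, Cm, Db, Eb, Fm, Gdim. Ab–C–Eb = Ab, G–Bb–Db = Gdim, Db–F–Ab–C = Dbmaj7 and Eb–G–Bb = Eb are all diatonic. Gb–Bb–Db is not: scale degree 7 in Ab major carries Gdim (vii°). In Ab minor the chord on that degree is Gb, so here it functions as bVII, borrowed from the parallel minor.

bVII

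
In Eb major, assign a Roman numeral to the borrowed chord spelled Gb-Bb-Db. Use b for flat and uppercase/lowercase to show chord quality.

The root Gb is the lowered 3rd scale degree — diatonically Eb major has G there. Gb–Bb–Db is a major chord — the form found in Eb minor, not the diatonic iii (Gm). Borrowed into Eb major it is written bIII.

bIII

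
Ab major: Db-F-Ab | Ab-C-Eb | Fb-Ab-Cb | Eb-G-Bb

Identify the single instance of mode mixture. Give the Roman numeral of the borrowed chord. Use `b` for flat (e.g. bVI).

In Ab major the diatonic chords are Ab, Bbm, Cm, Db, Eb, Fm, Gdim. Db–F–Ab = Db, Ab–C–Eb = Ab and Eb–G–Bb = Eb are all diatonic. Fb–Ab–Cb doesn't fit — on degree 6 Ab major would have Fm (vi). Fb is the degree-6 chord of Ab minor, so it is the borrowed bVI.

bVI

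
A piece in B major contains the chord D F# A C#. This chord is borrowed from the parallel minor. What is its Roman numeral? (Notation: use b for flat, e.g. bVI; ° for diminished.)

The root D is the lowered 3rd scale degree — diatonically B major has D# there. The diatonic chord on degree 3 would be D#m (iii), but D–F#–A–C# is the major-seventh chord from B minor. As a borrowed chord it is labeled bIIImaj7.

bIIImaj7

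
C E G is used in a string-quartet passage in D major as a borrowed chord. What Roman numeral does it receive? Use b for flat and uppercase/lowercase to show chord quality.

In D major scale degree 7 is C#; C is its lowered form, from D minor. Diatonically D major has C#dim (vii°) on that degree; C–E–G is instead the major chord native to D minor, so it takes the label bVII.

bVII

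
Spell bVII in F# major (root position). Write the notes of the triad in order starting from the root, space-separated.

E G# B

Scale degree 7 in F# major is E#. bVII uses the lowered form, E, taken from F# minor. Stacking thirds in F# minor on E gives E–G#–B.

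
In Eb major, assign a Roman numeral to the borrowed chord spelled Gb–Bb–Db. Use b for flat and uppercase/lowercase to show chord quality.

The root Gb is the lowered 3rd scale degree — diatonically Eb major has G there. The diatonic chord on degree 3 would be Gm (iii), but Gb–Bb–Db is the major chord from Eb minor. As a borrowed chord it is labeled bIII.

bIII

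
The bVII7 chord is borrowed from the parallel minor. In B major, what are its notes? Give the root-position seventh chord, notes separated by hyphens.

Scale degree 7 in B major is A#. bVII7 uses the lowered form, A, taken from B minor. Building the dominant-seventh chord from the parallel minor on A: A–C#–E–G.

A-C#-E-G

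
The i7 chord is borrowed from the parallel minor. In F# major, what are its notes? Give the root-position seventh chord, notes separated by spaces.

F# A C# E

The root, F#, is scale degree 1 — the same note in F# major and F# minor; only the chord quality changes. Building the minor-seventh chord from the parallel minor on F#: F#–A–C#–E.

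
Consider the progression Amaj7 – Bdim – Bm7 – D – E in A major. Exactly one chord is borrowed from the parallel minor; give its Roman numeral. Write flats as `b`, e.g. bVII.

ii°

A major has the diatonic set A, Bm, C#m, D, E, F#m, G#dim. Of the given chords, Amaj7, Bm7, D and E are diatonic. But Bdim (B–D–F) is foreign: the diatonic ii on degree 2 is Bm, whereas Bdim comes from A minor. It is labeled ii°.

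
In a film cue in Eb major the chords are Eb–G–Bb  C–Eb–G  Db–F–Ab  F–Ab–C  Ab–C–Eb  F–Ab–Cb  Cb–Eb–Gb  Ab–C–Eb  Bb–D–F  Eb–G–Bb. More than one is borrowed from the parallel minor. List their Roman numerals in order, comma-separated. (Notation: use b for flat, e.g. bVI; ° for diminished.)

Eb major has the diatonic set Eb, Fm, Gm, Ab, Bb, Cm, Ddim. Of the given chords, Eb–G–Bb = Eb, C–Eb–G = Cm, F–Ab–C = Fm, Ab–C–Eb = Ab and Bb–D–F = Bb are diatonic. Db–F–Ab doesn't fit — on degree 7 Eb major would have Ddim (vii°). Db is the degree-7 chord of Eb minor, so it is the borrowed bVII. F–Ab–Cb is not: scale degree 2 in Eb major carries Fm (ii). In Eb minor the chord on that degree is Fdim, so here it functions as ii°, borrowed from the parallel minor. But Cb–Eb–Gb is foreign: the diatonic vi on degree 6 is Cm, whereas Cb comes from Eb minor. It is labeled bVI.

bVII, ii°, bVI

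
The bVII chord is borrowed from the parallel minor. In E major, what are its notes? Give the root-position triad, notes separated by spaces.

Scale degree 7 in E major is D#. bVII uses the lowered form, D, taken from E minor. Stacking thirds in E minor on D gives D–F#–A.

D F# A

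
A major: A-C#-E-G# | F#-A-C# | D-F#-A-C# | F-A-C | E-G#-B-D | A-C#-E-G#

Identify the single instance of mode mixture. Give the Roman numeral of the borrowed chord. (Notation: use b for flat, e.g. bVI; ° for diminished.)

bVI

In A major the diatonic chords are A, Bm, C#m, D, E, F#m, G#dim. A–C#–E–G# = Amaj7, F#–A–C# = F#m, D–F#–A–C# = Dmaj7 and E–G#–B–D = E7 are all diatonic. F–A–C is not: scale degree 6 in A major carries F#m (vi). In A minor the chord on that degree is F, so here it functions as bVI, borrowed from the parallel minor.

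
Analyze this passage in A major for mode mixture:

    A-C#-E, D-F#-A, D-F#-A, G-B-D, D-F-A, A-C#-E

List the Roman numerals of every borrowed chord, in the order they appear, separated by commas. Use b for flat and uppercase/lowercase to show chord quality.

bVII, iv

The diatonic triads in A major are A, Bm, C#m, D, E, F#m, G#dim. A–C#–E = A and D–F#–A = D are both diatonic. G–B–D doesn't fit — on degree 7 A major would have G#dim (vii°). G is the degree-7 chord of A minor, so it is the borrowed bVII. D–F–A is not: scale degree 4 in A major carries D (IV). In A minor the chord on that degree is Dm, so here it functions as iv, borrowed from the parallel minor.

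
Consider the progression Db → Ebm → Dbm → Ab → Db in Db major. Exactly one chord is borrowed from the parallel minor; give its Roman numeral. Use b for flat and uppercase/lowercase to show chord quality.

The diatonic triads in Db major are Db, Ebm, Fm, Gb, Ab, Bbm, Cdim. Db, Ebm and Ab are all diatonic. But Dbm (Db–Fb–Ab) is foreign: the diatonic I on degree 1 is Db, whereas Dbm comes from Db minor. It is labeled i.

i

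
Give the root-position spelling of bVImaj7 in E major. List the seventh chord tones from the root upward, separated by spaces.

Scale degree 6 in E major is C#. bVImaj7 uses the lowered form, C, taken from E minor. In E minor the chord on C is C–E–G–B.

C E G B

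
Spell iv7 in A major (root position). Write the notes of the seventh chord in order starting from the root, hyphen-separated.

iv7 is built on scale degree 4, which is D in both A major and its parallel. Stacking thirds in A minor on D gives D–F–A–C.

D-F-A-C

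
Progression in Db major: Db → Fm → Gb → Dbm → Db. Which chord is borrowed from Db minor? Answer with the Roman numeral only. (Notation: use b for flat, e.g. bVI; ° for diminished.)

In Db major the diatonic chords are Db, Ebm, Fm, Gb, Ab, Bbm, Cdim. Db, Fm and Gb are all diatonic. But Dbm (Db–Fb–Ab) is foreign: the diatonic I on degree 1 is Db, whereas Dbm comes from Db minor. It is labeled i.

i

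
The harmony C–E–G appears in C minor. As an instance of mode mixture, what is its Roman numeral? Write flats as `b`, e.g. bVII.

The root C is the diatonic 1st degree of C minor; the borrowing shows in the chord quality. The diatonic chord on degree 1 would be Cm (i), but C–E–G is the major chord from C major. As a borrowed chord it is labeled I.

I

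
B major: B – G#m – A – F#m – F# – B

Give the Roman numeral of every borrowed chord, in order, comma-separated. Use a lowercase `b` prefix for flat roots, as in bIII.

The diatonic triads in B major are B, C#m, D#m, E, F#, G#m, A#dim. B, G#m and F# all belong to that set. A (A–C#–E) doesn't fit — on degree 7 B major would have A#dim (vii°). A is the degree-7 chord of B minor, so it is the borrowed bVII. But F#m (F#–A–C#) is foreign: the diatonic V on degree 5 is F#, whereas F#m comes from B minor. It is labeled v.

bVII, v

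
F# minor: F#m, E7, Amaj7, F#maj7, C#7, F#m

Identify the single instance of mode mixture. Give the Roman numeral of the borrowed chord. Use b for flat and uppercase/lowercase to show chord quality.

The diatonic triads in F# minor (with V from harmonic minor) are F#m, G#dim, A, Bm, C#, D, E. F#m, E7, Amaj7 and C#7 are all diatonic. F#maj7 (F#–A#–C#–E#) doesn't fit — on degree 1 F# minor would have F#m (i). F#maj7 is the degree-1 chord of F# major, so it is the borrowed Imaj7.

Imaj7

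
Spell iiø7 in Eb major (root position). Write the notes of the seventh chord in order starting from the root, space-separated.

F Ab Cb Eb

iiø7 is built on scale degree 2, which is F in both Eb major and its parallel. Building the half-diminished-seventh chord from the parallel minor on F: F–Ab–Cb–Eb.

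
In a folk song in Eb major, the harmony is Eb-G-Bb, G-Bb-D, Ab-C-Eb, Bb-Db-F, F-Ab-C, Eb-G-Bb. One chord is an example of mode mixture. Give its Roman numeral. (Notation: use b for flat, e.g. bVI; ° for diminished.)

v

The diatonic triads in Eb major are Eb, Fm, Gm, Ab, Bb, Cm, Ddim. Of the given chords, Eb–G–Bb = Eb, G–Bb–D = Gm, Ab–C–Eb = Ab and F–Ab–C = Fm are diatonic. Bb–Db–F is not: scale degree 5 in Eb major carries Bb (V). In Eb minor the chord on that degree is Bbm, so here it functions as v, borrowed from the parallel minor.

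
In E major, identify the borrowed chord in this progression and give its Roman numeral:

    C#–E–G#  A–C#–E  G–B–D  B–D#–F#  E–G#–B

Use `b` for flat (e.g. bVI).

The diatonic triads in E major are E, F#m, G#m, A, B, C#m, D#dim. C#–E–G# = C#m, A–C#–E = A, B–D#–F# = B and E–G#–B = E all belong to that set. G–B–D doesn't fit — on degree 3 E major would have G#m (iii). G is the degree-3 chord of E minor, so it is the borrowed bIII.

bIII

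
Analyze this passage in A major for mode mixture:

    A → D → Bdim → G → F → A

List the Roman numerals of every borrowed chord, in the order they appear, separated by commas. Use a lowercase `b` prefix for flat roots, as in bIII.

In A major the diatonic chords are A, Bm, C#m, D, E, F#m, G#dim. A and D both belong to that set. Bdim (B–D–F) doesn't fit — on degree 2 A major would have Bm (ii). Bdim is the degree-2 chord of A minor, so it is the borrowed ii°. But G (G–B–D) is foreign: the diatonic vii° on degree 7 is G#dim, whereas G comes from A minor. It is labeled bVII. F (F–A–C) doesn't fit — on degree 6 A major would have F#m (vi). F is the degree-6 chord of A minor, so it is the borrowed bVI.

ii°, bVII, bVI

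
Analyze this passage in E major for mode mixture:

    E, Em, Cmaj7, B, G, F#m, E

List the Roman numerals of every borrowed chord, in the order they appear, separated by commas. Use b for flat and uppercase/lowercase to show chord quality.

E major has the diatonic set E, F#m, G#m, A, B, C#m, D#dim. E, B and F#m are all diatonic. But Em (E–G–B) is foreign: the diatonic I on degree 1 is E, whereas Em comes from E minor. It is labeled i. Cmaj7 (C–E–G–B) doesn't fit — on degree 6 E major would have C#m (vi). Cmaj7 is the degree-6 chord of E minor, so it is the borrowed bVImaj7. G (G–B–D) doesn't fit — on degree 3 E major would have G#m (iii). G is the degree-3 chord of E minor, so it is the borrowed bIII.

i, bVImaj7, bIII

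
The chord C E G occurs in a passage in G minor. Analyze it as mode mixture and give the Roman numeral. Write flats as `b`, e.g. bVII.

The root C is the diatonic 4th degree of G minor; the borrowing shows in the chord quality. Diatonically G minor has Cm (iv) on that degree; C–E–G is instead the major chord native to G major, so it takes the label IV.

IV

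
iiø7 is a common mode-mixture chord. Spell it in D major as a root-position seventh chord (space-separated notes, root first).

iiø7 is built on scale degree 2, which is E in both D major and its parallel. Stacking thirds in D minor on E gives E–G–Bb–D.

E G Bb D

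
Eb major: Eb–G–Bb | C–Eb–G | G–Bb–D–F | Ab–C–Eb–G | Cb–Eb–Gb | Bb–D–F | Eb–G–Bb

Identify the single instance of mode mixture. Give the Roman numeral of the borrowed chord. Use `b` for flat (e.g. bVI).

bVI

The diatonic triads in Eb major are Eb, Fm, Gm, Ab, Bb, Cm, Ddim. Of the given chords, Eb–G–Bb = Eb, C–Eb–G = Cm, G–Bb–D–F = Gm7, Ab–C–Eb–G = Abmaj7 and Bb–D–F = Bb are diatonic. Cb–Eb–Gb doesn't fit — on degree 6 Eb major would have Cm (vi). Cb is the degree-6 chord of Eb minor, so it is the borrowed bVI.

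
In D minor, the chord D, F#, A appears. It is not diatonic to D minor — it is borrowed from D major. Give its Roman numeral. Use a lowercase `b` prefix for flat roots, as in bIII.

D is scale degree 1 in D minor. D–F#–A is a major chord — the form found in D major, not the diatonic i (Dm). Borrowed into D minor it is written I.

I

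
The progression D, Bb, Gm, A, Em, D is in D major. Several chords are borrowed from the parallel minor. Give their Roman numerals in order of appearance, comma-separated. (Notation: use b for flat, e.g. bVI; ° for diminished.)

The diatonic triads in D major are D, Em, F#m, G, A, Bm, C#dim. D, A and Em all belong to that set. But Bb (Bb–D–F) is foreign: the diatonic vi on degree 6 is Bm, whereas Bb comes from D minor. It is labeled bVI. Gm (G–Bb–D) doesn't fit — on degree 4 D major would have G (IV). Gm is the degree-4 chord of D minor, so it is the borrowed iv.

bVI, iv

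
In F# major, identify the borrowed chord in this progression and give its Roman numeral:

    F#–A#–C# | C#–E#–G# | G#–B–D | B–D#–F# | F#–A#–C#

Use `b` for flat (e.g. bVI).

F# major has the diatonic set F#, G#m, A#m, B, C#, D#m, E#dim. F#–A#–C# = F#, C#–E#–G# = C# and B–D#–F# = B are all diatonic. G#–B–D doesn't fit — on degree 2 F# major would have G#m (ii). G#dim is the degree-2 chord of F# minor, so it is the borrowed ii°.

ii°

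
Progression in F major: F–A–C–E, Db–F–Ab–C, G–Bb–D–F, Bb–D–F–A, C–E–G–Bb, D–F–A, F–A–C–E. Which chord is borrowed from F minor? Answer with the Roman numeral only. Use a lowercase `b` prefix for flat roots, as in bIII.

The diatonic triads in F major are F, Gm, Am, Bb, C, Dm, Edim. Of the given chords, F–A–C–E = Fmaj7, G–Bb–D–F = Gm7, Bb–D–F–A = Bbmaj7, C–E–G–Bb = C7 and D–F–A = Dm are diatonic. Db–F–Ab–C is not: scale degree 6 in F major carries Dm (vi). In F minor the chord on that degree is Dbmaj7, so here it functions as bVImaj7, borrowed from the parallel minor.

bVImaj7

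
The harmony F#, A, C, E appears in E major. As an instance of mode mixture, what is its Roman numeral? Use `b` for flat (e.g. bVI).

F# is scale degree 2 in E major. F#–A–C–E is a half-diminished-seventh chord — the form found in E minor, not the diatonic ii (F#m). Borrowed into E major it is written iiø7.

iiø7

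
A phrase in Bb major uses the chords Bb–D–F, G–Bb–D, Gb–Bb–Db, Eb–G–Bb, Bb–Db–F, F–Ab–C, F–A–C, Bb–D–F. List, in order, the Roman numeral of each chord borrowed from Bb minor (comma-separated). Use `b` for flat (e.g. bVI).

The diatonic triads in Bb major are Bb, Cm, Dm, Eb, F, Gm, Adim. Of the given chords, Bb–D–F = Bb, G–Bb–D = Gm, Eb–G–Bb = Eb and F–A–C = F are diatonic. But Gb–Bb–Db is foreign: the diatonic vi on degree 6 is Gm, whereas Gb comes from Bb minor. It is labeled bVI. But Bb–Db–F is foreign: the diatonic I on degree 1 is Bb, whereas Bbm comes from Bb minor. It is labeled i. F–Ab–C doesn't fit — on degree 5 Bb major would have F (V). Fm is the degree-5 chord of Bb minor, so it is the borrowed v.

bVI, i, v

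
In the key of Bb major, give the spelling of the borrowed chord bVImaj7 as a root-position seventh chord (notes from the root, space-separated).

Gb Bb Db F

The root of bVImaj7 is the lowered 6th degree: G becomes Gb. In Bb minor the chord on Gb is Gb–Bb–Db–F.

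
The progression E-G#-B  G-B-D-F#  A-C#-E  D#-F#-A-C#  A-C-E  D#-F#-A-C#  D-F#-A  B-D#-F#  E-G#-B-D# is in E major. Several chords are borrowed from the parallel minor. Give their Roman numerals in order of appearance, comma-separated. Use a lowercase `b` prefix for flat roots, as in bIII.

E major has the diatonic set E, F#m, G#m, A, B, C#m, D#dim. Of the given chords, E–G#–B = E, A–C#–E = A, D#–F#–A–C# = D#m7b5, B–D#–F# = B and E–G#–B–D# = Emaj7 are diatonic. But G–B–D–F# is foreign: the diatonic iii on degree 3 is G#m, whereas Gmaj7 comes from E minor. It is labeled bIIImaj7. But A–C–E is foreign: the diatonic IV on degree 4 is A, whereas Am comes from E minor. It is labeled iv. But D–F#–A is foreign: the diatonic vii° on degree 7 is D#dim, whereas D comes from E minor. It is labeled bVII.

bIIImaj7, iv, bVII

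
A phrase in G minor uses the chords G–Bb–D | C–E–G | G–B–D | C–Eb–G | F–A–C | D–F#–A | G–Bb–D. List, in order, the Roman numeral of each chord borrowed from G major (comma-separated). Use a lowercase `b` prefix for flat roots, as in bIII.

The diatonic triads in G minor (with V from harmonic minor) are Gm, Adim, Bb, Cm, D, Eb, F. Of the given chords, G–Bb–D = Gm, C–Eb–G = Cm, F–A–C = F and D–F#–A = D are diatonic. C–E–G is not: scale degree 4 in G minor carries Cm (iv). In G major the chord on that degree is C, so here it functions as IV, borrowed from the parallel major. G–B–D is not: scale degree 1 in G minor carries Gm (i). In G major the chord on that degree is G, so here it functions as I, borrowed from the parallel major.

IV, I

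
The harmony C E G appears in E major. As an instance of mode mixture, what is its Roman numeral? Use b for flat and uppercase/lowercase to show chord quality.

bVI

In E major scale degree 6 is C#; C is its lowered form, from E minor. C–E–G is a major chord — the form found in E minor, not the diatonic vi (C#m). Borrowed into E major it is written bVI.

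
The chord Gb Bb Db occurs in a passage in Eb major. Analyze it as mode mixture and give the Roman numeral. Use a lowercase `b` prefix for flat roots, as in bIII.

The root Gb is the lowered 3rd scale degree — diatonically Eb major has G there. Gb–Bb–Db is a major chord — the form found in Eb minor, not the diatonic iii (Gm). Borrowed into Eb major it is written bIII.

bIII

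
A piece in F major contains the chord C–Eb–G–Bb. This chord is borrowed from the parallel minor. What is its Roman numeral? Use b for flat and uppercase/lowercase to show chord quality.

The root C is the diatonic 5th degree of F major; the borrowing shows in the chord quality. C–Eb–G–Bb is a minor-seventh chord — the form found in F minor, not the diatonic V (C). Borrowed into F major it is written v7.

v7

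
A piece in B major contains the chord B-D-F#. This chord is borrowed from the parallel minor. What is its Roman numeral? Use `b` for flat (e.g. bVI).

i

B is scale degree 1 in B major. Diatonically B major has B (I) on that degree; B–D–F# is instead the minor chord native to B minor, so it takes the label i.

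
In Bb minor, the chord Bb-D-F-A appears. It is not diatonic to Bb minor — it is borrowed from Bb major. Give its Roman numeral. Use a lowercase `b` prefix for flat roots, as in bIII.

The root Bb is the diatonic 1st degree of Bb minor; the borrowing shows in the chord quality. Diatonically Bb minor has Bbm (i) on that degree; Bb–D–F–A is instead the major-seventh chord native to Bb major, so it takes the label Imaj7.

Imaj7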